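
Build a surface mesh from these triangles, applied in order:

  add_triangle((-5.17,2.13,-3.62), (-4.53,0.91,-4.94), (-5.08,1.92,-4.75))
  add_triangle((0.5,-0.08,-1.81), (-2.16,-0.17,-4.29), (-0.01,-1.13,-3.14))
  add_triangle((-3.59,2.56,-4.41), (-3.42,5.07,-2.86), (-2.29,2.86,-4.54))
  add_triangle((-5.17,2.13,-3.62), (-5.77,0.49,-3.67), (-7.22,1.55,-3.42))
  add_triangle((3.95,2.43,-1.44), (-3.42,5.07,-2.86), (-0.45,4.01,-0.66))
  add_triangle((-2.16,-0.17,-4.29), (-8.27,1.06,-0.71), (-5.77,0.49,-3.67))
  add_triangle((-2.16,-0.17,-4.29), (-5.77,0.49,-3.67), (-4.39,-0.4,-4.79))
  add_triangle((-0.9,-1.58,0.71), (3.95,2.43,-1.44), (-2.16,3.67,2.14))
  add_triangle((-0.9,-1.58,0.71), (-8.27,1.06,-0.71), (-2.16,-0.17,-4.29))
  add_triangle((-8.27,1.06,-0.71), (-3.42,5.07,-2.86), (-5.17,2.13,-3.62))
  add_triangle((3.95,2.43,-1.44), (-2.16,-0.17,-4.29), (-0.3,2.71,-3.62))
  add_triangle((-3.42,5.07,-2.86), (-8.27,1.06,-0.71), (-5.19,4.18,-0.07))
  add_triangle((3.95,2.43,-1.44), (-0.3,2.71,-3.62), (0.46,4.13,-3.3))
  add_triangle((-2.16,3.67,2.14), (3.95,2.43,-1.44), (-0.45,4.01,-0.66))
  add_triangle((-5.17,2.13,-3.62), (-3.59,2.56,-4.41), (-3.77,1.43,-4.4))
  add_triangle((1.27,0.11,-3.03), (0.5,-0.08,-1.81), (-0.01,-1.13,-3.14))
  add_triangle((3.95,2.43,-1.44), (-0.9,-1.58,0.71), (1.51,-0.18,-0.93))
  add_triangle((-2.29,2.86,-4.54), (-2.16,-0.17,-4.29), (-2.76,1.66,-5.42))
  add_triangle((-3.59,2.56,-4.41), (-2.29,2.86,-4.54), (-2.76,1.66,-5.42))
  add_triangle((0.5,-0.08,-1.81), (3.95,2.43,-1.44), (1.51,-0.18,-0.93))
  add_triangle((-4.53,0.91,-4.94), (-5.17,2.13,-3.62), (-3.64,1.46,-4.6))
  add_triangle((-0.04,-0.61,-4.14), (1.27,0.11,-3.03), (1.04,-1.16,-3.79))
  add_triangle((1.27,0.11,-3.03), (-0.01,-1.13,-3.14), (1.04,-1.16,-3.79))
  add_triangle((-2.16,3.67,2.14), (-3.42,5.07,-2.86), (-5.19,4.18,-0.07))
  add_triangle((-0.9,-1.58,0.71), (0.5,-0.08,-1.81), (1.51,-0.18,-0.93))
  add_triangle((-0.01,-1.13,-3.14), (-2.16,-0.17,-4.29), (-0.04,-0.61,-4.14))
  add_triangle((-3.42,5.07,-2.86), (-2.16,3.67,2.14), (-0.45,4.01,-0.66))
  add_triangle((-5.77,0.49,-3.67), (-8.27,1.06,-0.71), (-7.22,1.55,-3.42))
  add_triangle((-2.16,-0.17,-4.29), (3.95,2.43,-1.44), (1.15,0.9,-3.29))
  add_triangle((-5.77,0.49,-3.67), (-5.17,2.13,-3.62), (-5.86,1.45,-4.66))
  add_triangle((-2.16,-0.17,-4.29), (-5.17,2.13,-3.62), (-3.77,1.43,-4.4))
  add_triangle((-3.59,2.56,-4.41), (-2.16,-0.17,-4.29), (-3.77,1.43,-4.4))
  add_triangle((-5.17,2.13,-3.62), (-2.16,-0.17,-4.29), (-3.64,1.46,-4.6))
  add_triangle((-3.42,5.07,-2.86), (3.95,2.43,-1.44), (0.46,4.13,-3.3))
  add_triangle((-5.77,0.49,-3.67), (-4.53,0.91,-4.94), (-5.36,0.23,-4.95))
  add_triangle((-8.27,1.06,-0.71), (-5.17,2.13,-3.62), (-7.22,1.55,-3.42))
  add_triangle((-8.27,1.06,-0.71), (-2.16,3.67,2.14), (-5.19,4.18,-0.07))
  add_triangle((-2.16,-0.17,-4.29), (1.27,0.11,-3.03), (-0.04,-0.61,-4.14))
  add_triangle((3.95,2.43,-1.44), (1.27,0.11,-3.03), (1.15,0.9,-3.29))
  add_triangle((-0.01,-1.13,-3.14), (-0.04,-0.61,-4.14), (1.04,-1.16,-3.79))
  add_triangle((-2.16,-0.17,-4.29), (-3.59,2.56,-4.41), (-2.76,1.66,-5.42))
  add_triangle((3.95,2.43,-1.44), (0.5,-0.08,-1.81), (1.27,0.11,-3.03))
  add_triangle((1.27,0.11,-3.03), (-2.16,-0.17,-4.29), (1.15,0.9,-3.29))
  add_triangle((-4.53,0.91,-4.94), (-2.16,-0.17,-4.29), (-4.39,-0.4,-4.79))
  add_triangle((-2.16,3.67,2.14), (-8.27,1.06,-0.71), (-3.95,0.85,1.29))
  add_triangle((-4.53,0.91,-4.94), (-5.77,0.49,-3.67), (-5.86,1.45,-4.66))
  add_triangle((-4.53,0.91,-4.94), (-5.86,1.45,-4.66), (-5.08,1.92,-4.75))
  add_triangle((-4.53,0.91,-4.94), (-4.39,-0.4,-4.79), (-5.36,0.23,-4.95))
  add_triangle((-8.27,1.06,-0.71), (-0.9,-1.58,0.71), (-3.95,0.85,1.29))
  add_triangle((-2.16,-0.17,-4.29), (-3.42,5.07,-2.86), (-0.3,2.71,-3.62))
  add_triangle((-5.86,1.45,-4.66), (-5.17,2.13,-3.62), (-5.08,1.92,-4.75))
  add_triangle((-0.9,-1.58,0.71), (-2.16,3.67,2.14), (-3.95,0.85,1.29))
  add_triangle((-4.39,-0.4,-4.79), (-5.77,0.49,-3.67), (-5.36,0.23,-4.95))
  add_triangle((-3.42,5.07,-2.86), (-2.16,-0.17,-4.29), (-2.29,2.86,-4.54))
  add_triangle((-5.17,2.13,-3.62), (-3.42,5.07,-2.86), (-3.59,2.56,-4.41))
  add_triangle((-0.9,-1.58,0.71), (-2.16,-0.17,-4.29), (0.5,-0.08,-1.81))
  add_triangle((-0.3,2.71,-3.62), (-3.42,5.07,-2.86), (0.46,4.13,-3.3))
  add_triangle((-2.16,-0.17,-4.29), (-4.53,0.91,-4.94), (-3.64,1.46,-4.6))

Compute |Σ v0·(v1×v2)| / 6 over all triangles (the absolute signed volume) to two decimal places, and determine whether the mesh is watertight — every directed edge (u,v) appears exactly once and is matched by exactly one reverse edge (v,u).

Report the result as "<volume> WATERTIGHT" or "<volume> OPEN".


Per-triangle v0·(v1×v2)/6:
  t1: -0.7196
  t2: -1.0054
  t3: +3.7034
  t4: +2.2050
  t5: +7.6982
  t6: +0.5434
  t7: -1.4882
  t8: +2.1707
  t9: +10.0763
  t10: +15.0859
  t11: +6.8304
  t12: +14.8306
  t13: +3.4762
  t14: +6.5290
  t15: +1.8409
  t16: -0.0649
  t17: +0.5352
  t18: +0.0620
  t19: +1.8084
  t20: +1.0915
  t21: +1.6299
  t22: +0.9527
  t23: -0.5244
  t24: +9.0431
  t25: +0.6386
  t26: +0.9690
  t27: +7.5952
  t28: +3.6962
  t29: +1.5465
  t30: +1.2131
  t31: +1.3127
  t32: +1.4687
  t33: -1.7785
  t34: +4.3925
  t35: +1.2242
  t36: +2.9290
  t37: +9.5092
  t38: +1.2277
  t39: +1.5941
  t40: +0.4873
  t41: +1.7752
  t42: -0.0643
  t43: +1.5979
  t44: +1.8710
  t45: +6.5175
  t46: +1.4143
  t47: +1.0125
  t48: +0.8680
  t49: +4.1798
  t50: +9.6827
  t51: +0.9083
  t52: +2.5531
  t53: +0.7125
  t54: -4.2883
  t55: +5.5486
  t56: +1.6302
  t57: +4.4832
  t58: +1.3519
Σ = +166.0896 → |volume| = 166.09

Directed edges: 174 total, each appears once with its reverse present → watertight.

166.09 WATERTIGHT


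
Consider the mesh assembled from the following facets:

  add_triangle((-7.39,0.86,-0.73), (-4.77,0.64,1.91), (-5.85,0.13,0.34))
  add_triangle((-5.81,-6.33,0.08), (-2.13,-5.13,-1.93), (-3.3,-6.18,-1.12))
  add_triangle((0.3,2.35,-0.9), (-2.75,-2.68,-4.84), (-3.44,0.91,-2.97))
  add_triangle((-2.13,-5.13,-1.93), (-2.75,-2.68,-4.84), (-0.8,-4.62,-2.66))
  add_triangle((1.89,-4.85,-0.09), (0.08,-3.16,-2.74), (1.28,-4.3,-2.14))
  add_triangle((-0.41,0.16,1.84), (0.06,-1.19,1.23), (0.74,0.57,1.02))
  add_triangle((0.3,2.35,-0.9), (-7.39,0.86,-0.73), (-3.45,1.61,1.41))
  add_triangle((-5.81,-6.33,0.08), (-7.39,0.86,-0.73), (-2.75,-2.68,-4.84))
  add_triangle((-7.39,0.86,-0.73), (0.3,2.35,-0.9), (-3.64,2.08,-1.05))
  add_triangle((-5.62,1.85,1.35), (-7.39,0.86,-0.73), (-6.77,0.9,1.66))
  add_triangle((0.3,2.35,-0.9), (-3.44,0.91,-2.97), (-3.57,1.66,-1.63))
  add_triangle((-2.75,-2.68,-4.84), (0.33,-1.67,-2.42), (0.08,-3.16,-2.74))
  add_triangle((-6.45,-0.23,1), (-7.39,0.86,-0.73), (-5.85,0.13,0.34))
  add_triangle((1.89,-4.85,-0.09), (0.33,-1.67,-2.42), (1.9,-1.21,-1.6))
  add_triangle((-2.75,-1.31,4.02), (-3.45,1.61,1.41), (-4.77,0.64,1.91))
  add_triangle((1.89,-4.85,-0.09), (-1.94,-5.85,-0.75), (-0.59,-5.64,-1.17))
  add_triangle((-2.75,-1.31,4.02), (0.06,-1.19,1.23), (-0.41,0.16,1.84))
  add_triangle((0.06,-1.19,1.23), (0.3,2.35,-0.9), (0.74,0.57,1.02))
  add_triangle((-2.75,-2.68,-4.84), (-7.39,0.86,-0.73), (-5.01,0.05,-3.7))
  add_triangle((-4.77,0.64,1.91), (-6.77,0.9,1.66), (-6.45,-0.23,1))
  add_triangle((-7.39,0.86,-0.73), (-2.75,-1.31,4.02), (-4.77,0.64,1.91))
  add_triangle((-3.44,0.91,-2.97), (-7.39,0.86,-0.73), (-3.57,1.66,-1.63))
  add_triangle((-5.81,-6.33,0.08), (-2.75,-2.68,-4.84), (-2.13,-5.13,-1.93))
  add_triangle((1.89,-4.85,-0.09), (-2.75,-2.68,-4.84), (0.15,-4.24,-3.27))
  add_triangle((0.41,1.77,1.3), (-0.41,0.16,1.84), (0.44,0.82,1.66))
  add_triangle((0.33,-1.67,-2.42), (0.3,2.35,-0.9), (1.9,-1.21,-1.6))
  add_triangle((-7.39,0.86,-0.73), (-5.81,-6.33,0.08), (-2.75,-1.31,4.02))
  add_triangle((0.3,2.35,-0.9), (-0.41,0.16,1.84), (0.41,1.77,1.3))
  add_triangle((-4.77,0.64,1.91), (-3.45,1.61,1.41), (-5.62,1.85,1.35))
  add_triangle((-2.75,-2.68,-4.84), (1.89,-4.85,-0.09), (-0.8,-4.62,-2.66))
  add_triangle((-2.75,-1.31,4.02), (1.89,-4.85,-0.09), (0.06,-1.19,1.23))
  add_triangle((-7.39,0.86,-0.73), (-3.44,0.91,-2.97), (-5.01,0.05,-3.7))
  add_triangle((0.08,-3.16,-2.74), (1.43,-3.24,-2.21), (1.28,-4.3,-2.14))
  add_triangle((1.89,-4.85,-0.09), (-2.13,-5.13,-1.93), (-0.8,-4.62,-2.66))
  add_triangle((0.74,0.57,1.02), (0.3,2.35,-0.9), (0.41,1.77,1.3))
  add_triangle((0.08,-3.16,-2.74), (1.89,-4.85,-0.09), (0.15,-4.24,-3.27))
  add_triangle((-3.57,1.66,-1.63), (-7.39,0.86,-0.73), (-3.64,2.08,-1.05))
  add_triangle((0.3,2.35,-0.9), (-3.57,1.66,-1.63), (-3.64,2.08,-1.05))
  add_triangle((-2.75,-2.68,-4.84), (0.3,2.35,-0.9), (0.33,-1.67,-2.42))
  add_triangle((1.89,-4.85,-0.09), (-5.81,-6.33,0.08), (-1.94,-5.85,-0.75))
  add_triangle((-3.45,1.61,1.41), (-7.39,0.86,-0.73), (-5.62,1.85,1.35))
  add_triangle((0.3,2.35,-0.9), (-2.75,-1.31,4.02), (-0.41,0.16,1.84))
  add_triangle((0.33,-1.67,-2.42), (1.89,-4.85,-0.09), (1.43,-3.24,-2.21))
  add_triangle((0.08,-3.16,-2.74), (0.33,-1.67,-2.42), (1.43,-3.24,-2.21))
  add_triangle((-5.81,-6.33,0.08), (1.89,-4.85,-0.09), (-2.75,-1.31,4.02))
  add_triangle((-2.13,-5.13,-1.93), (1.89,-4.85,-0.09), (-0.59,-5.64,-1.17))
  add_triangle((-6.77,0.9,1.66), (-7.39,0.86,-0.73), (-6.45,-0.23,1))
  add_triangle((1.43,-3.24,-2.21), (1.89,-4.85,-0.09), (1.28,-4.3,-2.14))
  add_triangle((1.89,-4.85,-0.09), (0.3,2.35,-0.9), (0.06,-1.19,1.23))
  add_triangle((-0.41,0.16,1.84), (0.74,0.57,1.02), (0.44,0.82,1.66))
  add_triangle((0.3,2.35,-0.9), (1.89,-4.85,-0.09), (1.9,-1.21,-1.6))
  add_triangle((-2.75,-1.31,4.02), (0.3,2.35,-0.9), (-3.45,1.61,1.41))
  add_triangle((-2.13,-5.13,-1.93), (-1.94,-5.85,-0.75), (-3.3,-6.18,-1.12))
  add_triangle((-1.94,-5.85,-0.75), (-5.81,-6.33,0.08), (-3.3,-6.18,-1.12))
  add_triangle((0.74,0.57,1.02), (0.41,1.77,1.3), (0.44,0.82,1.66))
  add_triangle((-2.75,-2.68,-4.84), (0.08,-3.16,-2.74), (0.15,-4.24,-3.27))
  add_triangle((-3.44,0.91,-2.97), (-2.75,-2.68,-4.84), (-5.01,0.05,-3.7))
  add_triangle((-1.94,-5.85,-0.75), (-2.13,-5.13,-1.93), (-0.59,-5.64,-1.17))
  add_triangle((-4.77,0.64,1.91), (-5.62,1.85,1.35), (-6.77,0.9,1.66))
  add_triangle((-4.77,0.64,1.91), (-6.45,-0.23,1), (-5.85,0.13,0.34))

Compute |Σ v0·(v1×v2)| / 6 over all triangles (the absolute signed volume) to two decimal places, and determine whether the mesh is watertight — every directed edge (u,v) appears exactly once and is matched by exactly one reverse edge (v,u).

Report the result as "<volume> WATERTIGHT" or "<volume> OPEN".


224.53 WATERTIGHT

Per-triangle v0·(v1×v2)/6:
  t1: -1.7113
  t2: +1.7333
  t3: +5.6986
  t4: +4.9540
  t5: +1.0599
  t6: +0.4340
  t7: +6.5266
  t8: +41.8375
  t9: +0.1315
  t10: +3.1672
  t11: +2.4982
  t12: +1.8237
  t13: +0.0020
  t14: +3.1676
  t15: +2.7000
  t16: +2.1883
  t17: +0.9075
  t18: -0.0996
  t19: +8.8438
  t20: +0.9046
  t21: +5.2294
  t22: +3.2299
  t23: +13.8695
  t24: +3.9711
  t25: +0.2666
  t26: +2.0229
  t27: +35.7207
  t28: +0.4705
  t29: +0.8460
  t30: +2.1734
  t31: +1.9801
  t32: +3.7388
  t33: +0.7580
  t34: +4.7354
  t35: +0.4276
  t36: +0.2858
  t37: +1.5476
  t38: +1.1455
  t39: +4.1335
  t40: +4.9650
  t41: +0.2568
  t42: +1.3302
  t43: -0.8807
  t44: +0.7809
  t45: +26.5375
  t46: +0.5790
  t47: +3.0388
  t48: +0.9664
  t49: +0.9225
  t50: +0.0809
  t51: +0.4608
  t52: +2.9873
  t53: +1.4143
  t54: +2.2727
  t55: +0.1453
  t56: +0.5467
  t57: +3.0249
  t58: +1.7751
  t59: +0.9216
  t60: -0.9198
Σ = +224.5259 → |volume| = 224.53

Directed edges: 180 total, each appears once with its reverse present → watertight.


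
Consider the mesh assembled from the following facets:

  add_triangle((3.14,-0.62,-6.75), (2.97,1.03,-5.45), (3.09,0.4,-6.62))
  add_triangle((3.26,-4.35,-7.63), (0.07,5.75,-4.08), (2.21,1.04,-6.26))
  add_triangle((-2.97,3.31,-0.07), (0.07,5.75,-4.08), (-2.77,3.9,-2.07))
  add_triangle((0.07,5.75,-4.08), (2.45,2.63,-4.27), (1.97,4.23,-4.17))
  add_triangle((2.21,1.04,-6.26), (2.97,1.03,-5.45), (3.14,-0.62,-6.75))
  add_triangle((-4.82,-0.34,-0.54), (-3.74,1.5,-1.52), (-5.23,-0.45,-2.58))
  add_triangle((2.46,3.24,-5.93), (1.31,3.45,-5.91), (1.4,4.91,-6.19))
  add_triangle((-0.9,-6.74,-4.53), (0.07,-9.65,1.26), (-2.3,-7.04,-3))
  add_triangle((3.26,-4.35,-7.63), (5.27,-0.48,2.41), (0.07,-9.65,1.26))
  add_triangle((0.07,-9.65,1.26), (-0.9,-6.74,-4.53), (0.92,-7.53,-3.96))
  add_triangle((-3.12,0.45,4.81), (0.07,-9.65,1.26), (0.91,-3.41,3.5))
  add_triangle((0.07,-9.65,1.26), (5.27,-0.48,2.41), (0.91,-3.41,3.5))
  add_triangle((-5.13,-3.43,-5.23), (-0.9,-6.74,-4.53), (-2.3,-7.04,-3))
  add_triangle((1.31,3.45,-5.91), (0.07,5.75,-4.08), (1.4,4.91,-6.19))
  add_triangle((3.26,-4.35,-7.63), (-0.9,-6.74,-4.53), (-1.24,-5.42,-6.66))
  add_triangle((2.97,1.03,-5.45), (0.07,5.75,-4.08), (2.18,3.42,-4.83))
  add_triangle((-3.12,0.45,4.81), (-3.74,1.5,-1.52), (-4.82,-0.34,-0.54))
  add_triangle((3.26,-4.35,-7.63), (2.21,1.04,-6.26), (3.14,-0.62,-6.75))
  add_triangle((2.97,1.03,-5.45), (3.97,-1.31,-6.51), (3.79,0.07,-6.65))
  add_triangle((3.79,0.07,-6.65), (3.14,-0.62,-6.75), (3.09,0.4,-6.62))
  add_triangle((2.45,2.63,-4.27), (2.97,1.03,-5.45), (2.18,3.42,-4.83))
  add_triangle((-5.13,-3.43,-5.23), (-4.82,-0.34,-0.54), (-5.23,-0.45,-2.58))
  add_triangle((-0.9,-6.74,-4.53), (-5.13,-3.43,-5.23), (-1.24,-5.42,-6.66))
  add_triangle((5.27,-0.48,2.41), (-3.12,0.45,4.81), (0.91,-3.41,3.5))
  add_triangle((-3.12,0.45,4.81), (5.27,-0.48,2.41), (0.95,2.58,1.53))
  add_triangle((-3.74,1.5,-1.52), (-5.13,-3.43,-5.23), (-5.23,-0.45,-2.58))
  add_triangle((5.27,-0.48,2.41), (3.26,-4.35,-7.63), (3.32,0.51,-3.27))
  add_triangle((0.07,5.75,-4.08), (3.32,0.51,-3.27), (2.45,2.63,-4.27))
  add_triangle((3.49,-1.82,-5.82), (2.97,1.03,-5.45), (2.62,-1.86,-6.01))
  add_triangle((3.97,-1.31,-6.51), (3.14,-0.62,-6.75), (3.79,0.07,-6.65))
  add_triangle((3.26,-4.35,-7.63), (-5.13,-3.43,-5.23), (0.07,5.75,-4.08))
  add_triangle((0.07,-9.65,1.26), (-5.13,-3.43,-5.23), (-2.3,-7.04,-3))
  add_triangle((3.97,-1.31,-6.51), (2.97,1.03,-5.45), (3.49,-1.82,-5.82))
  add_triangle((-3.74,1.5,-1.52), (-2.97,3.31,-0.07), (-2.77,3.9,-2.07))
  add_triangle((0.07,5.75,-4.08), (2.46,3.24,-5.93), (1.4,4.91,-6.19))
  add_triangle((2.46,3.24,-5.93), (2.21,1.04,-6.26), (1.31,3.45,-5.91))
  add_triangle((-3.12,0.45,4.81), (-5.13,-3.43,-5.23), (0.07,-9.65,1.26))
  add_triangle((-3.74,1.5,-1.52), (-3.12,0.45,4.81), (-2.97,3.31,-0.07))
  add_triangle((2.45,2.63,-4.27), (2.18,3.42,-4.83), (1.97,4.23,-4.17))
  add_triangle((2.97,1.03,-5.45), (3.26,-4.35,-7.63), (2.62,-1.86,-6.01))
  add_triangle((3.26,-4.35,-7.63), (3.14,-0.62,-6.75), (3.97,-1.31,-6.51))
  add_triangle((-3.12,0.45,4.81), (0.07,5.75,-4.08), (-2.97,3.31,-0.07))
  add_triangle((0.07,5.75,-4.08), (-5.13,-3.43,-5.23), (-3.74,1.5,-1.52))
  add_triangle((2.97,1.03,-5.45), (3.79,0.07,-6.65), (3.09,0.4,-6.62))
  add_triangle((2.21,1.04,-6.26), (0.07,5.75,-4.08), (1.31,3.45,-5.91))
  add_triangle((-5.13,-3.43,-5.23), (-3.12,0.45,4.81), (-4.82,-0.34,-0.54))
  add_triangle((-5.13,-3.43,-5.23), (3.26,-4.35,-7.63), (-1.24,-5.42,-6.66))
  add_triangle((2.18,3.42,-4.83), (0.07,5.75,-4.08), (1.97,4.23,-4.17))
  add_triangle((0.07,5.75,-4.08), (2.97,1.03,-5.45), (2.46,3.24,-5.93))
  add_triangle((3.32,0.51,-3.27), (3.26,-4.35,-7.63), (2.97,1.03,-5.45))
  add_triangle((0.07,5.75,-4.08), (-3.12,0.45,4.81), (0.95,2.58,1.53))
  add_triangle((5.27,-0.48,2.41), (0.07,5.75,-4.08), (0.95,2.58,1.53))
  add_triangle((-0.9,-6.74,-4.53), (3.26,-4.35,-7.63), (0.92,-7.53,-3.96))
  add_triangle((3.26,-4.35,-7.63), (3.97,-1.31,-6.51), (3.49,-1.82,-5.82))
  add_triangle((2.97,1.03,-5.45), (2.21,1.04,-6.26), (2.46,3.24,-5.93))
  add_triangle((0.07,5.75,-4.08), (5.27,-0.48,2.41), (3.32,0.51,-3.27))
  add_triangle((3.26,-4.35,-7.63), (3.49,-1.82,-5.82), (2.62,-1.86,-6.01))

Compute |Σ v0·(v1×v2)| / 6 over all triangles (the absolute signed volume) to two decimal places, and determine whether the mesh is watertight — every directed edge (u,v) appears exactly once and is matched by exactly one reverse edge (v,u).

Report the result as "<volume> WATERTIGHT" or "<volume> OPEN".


Per-triangle v0·(v1×v2)/6:
  t1: -0.4750
  t2: +5.0348
  t3: +4.1409
  t4: -1.7118
  t5: +1.9988
  t6: +2.8972
  t7: +1.4691
  t8: +14.4757
  t9: +81.6278
  t10: +15.0738
  t11: +22.2449
  t12: +22.5326
  t13: +13.5559
  t14: +1.1583
  t15: +15.7472
  t16: +2.8593
  t17: +7.9034
  t18: +3.4079
  t19: +0.0721
  t20: +0.7819
  t21: +1.0289
  t22: +4.6116
  t23: +14.1387
  t24: +18.6750
  t25: +14.4476
  t26: +3.4400
  t27: +23.5541
  t28: +0.8951
  t29: -2.6040
  t30: +1.2792
  t31: +76.5886
  t32: +11.0236
  t33: -0.3856
  t34: +3.2238
  t35: +1.6136
  t36: +2.7704
  t37: +68.8274
  t38: +8.5954
  t39: +0.5654
  t40: +1.0033
  t41: +4.0975
  t42: +7.9722
  t43: +25.3806
  t44: +0.6863
  t45: -0.5800
  t46: +10.2110
  t47: +12.8709
  t48: +2.0240
  t49: -0.6559
  t50: +8.1796
  t51: +14.5815
  t52: +15.1699
  t53: +14.9298
  t54: +0.7998
  t55: +2.4130
  t56: +21.2754
  t57: -1.8992
Σ = +605.5433 → |volume| = 605.54

Directed edges: 171 total; 9 unmatched, e.g. (0.07,5.75,-4.08)→(-2.77,3.9,-2.07) → open.

605.54 OPEN


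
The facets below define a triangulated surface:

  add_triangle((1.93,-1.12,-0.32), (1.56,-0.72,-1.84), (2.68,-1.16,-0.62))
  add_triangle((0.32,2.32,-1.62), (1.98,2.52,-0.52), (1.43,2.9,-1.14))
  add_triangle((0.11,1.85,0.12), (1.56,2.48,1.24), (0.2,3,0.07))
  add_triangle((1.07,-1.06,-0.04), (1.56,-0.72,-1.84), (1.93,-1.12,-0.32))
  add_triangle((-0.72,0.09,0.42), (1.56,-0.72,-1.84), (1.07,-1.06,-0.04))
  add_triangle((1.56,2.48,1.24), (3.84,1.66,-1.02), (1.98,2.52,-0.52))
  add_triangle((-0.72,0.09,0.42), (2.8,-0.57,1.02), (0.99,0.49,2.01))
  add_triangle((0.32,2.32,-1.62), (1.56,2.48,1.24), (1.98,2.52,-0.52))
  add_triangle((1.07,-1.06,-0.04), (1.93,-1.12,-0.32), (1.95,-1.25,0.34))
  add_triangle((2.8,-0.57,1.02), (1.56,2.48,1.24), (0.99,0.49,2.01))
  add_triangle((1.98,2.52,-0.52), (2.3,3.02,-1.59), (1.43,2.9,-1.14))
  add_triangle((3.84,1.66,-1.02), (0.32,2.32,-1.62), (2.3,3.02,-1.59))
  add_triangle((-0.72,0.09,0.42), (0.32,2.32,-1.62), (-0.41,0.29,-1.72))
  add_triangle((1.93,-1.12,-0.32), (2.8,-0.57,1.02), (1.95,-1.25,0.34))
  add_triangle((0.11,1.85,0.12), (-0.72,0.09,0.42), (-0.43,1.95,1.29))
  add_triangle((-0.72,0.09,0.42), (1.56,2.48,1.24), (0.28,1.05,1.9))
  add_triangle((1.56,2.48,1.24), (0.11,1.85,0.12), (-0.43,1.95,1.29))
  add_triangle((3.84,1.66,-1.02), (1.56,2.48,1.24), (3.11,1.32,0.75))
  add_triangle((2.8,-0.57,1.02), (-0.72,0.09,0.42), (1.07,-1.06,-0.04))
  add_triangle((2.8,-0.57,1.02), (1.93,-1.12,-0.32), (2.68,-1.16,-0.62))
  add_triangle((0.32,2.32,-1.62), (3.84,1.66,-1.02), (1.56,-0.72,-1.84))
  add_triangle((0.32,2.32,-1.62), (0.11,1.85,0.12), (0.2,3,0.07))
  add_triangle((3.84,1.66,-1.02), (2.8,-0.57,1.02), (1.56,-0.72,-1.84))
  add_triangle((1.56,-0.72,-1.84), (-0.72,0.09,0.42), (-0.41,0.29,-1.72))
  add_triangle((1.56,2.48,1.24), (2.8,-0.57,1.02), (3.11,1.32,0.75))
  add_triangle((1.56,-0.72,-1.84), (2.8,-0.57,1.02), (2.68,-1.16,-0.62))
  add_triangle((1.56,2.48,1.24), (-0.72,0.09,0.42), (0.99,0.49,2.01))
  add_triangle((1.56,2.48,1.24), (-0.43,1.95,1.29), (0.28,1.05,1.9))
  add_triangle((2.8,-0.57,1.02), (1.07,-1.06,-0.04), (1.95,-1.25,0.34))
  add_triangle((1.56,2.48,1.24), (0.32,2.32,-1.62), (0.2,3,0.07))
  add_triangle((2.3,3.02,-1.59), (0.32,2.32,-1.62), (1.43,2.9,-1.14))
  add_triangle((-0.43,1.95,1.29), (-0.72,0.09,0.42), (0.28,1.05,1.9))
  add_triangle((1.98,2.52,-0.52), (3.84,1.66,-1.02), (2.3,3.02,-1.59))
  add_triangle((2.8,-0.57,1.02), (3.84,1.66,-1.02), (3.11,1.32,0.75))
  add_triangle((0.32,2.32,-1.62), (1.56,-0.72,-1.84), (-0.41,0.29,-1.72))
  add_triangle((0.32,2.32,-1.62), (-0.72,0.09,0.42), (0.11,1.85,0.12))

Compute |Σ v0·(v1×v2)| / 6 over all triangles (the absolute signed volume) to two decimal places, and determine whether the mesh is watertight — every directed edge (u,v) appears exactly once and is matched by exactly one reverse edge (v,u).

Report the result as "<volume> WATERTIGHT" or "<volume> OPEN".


26.86 WATERTIGHT

Per-triangle v0·(v1×v2)/6:
  t1: +0.1906
  t2: -0.0649
  t3: +0.0615
  t4: +0.2151
  t5: +0.1402
  t6: +1.7550
  t7: +0.2637
  t8: +1.2920
  t9: +0.0884
  t10: +1.9365
  t11: +0.3280
  t12: +0.6230
  t13: +0.5138
  t14: +0.2816
  t15: +0.1905
  t16: -0.3824
  t17: +0.6884
  t18: +1.8472
  t19: +0.2795
  t20: +0.2483
  t21: +3.3604
  t22: +0.0048
  t23: +3.1984
  t24: +0.1501
  t25: +1.1122
  t26: +0.3908
  t27: +0.6722
  t28: +0.8920
  t29: -0.0255
  t30: +1.2652
  t31: +0.4379
  t32: +0.3342
  t33: +1.0504
  t34: +1.7683
  t35: +1.3813
  t36: +0.3727
Σ = +26.8613 → |volume| = 26.86

Directed edges: 108 total, each appears once with its reverse present → watertight.


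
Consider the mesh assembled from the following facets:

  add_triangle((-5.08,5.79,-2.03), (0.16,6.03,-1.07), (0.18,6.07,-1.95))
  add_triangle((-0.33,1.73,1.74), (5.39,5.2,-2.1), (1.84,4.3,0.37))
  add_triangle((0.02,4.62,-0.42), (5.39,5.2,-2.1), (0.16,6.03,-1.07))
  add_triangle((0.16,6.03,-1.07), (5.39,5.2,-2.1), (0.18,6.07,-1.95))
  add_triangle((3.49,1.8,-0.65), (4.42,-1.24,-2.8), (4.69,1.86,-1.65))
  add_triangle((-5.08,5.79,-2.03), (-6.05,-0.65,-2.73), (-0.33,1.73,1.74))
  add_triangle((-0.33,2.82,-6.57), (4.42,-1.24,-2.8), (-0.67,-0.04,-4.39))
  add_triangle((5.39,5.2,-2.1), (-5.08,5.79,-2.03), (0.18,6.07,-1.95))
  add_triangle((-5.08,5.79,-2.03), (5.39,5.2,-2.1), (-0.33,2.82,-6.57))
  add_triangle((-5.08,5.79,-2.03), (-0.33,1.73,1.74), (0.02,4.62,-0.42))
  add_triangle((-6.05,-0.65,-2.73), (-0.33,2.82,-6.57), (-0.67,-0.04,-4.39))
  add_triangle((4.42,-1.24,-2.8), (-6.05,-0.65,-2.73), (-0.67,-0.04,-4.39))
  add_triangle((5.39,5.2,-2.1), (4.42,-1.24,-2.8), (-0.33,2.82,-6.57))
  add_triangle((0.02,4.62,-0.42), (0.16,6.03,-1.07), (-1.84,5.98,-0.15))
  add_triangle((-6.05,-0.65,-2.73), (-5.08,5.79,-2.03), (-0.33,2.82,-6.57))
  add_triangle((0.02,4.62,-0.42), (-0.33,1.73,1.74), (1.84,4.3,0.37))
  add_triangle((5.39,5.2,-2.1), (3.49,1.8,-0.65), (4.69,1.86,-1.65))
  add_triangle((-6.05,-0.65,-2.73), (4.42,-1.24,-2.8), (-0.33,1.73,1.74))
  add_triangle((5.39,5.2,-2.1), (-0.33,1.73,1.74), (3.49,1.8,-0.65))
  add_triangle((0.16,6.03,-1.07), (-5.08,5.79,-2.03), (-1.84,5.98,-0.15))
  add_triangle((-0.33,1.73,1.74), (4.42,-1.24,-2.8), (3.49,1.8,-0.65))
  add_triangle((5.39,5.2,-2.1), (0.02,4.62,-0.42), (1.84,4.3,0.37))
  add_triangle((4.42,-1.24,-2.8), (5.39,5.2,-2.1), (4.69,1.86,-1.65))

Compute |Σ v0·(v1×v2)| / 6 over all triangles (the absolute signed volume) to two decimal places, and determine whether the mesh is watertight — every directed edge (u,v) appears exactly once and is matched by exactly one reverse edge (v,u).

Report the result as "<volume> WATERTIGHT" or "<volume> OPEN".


217.25 OPEN

Per-triangle v0·(v1×v2)/6:
  t1: +4.6104
  t2: +1.6550
  t3: +1.9889
  t4: +4.5850
  t5: +0.9471
  t6: +11.6005
  t7: +10.8116
  t8: +3.1821
  t9: +53.0300
  t10: +7.8487
  t11: +11.5623
  t12: +7.2229
  t13: +36.1607
  t14: +0.7091
  t15: +41.7769
  t16: +2.8586
  t17: +1.4494
  t18: -5.2687
  t19: +3.5744
  t20: +6.8062
  t21: +1.2515
  t22: +5.4270
  t23: +3.4568
Σ = +217.2464 → |volume| = 217.25

Directed edges: 69 total; 3 unmatched, e.g. (0.02,4.62,-0.42)→(-5.08,5.79,-2.03) → open.


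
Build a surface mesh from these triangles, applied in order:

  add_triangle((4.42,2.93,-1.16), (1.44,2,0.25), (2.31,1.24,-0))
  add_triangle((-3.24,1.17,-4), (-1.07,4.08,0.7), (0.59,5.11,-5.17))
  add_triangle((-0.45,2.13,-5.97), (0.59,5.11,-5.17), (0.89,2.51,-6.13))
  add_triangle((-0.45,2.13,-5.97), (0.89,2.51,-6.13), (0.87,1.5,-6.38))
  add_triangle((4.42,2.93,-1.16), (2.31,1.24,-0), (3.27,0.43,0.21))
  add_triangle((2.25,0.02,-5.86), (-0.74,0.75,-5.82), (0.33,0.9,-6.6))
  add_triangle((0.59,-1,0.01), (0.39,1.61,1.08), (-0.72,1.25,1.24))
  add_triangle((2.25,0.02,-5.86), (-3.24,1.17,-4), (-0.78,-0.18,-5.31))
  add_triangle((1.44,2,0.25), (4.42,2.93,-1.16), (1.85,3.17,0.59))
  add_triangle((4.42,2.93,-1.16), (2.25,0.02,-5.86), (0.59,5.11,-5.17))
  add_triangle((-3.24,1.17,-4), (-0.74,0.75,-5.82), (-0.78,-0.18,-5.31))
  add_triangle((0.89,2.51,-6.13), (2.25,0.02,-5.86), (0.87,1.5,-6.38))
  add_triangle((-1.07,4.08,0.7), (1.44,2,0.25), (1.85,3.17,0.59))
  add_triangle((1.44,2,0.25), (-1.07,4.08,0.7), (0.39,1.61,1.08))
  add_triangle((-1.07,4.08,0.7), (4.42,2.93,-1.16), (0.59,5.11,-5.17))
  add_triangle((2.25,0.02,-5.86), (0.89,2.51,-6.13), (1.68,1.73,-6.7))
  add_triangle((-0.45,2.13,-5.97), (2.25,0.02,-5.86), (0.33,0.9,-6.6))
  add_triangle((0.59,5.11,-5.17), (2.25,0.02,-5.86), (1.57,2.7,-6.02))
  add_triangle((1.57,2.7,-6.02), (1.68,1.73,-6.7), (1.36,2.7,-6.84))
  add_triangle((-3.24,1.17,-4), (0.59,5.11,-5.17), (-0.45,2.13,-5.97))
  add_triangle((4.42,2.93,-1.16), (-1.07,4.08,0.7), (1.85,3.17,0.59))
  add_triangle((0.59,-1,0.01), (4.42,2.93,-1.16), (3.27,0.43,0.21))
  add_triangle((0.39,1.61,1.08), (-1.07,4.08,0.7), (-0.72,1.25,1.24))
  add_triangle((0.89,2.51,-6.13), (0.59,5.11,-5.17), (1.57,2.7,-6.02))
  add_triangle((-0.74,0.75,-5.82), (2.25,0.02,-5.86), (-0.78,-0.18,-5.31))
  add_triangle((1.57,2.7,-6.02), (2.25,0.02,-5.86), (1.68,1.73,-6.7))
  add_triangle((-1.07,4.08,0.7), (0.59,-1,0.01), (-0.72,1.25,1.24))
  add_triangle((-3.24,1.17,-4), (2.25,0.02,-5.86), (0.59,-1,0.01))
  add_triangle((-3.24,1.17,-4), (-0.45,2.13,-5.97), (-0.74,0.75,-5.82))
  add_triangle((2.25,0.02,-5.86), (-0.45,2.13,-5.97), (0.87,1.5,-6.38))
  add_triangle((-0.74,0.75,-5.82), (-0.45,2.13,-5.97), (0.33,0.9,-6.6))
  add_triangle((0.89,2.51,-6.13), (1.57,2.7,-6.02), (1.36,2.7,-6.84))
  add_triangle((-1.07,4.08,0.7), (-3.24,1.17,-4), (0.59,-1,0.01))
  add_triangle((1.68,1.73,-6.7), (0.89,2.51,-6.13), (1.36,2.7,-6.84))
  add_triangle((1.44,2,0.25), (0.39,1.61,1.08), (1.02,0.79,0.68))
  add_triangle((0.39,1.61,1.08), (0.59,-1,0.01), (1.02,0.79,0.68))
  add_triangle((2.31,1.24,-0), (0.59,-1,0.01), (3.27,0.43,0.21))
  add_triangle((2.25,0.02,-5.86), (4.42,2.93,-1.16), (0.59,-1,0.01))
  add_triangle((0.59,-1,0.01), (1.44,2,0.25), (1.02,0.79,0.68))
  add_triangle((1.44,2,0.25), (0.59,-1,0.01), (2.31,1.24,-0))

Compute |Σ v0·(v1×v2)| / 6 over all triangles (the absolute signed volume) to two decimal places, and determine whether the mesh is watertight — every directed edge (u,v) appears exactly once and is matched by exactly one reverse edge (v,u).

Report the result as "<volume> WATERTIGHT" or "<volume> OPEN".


108.29 WATERTIGHT

Per-triangle v0·(v1×v2)/6:
  t1: +0.6016
  t2: +17.5739
  t3: +4.0782
  t4: +1.4784
  t5: +0.5468
  t6: +0.9775
  t7: +0.2765
  t8: -4.1076
  t9: +0.0708
  t10: +23.7546
  t11: +2.3564
  t12: +1.7270
  t13: -0.2314
  t14: +1.1252
  t15: +19.1513
  t16: +0.2706
  t17: +2.1913
  t18: +0.0367
  t19: +0.5174
  t20: +9.2968
  t21: +3.1944
  t22: +0.8837
  t23: +0.7808
  t24: +2.1668
  t25: +2.5857
  t26: +1.0995
  t27: -0.2770
  t28: +3.9936
  t29: +3.8013
  t30: +0.7043
  t31: +1.5283
  t32: +0.1597
  t33: -0.5741
  t34: +0.3071
  t35: +0.2812
  t36: +0.1179
  t37: -0.1014
  t38: +5.5788
  t39: +0.2335
  t40: +0.1315
Σ = +108.2875 → |volume| = 108.29

Directed edges: 120 total, each appears once with its reverse present → watertight.


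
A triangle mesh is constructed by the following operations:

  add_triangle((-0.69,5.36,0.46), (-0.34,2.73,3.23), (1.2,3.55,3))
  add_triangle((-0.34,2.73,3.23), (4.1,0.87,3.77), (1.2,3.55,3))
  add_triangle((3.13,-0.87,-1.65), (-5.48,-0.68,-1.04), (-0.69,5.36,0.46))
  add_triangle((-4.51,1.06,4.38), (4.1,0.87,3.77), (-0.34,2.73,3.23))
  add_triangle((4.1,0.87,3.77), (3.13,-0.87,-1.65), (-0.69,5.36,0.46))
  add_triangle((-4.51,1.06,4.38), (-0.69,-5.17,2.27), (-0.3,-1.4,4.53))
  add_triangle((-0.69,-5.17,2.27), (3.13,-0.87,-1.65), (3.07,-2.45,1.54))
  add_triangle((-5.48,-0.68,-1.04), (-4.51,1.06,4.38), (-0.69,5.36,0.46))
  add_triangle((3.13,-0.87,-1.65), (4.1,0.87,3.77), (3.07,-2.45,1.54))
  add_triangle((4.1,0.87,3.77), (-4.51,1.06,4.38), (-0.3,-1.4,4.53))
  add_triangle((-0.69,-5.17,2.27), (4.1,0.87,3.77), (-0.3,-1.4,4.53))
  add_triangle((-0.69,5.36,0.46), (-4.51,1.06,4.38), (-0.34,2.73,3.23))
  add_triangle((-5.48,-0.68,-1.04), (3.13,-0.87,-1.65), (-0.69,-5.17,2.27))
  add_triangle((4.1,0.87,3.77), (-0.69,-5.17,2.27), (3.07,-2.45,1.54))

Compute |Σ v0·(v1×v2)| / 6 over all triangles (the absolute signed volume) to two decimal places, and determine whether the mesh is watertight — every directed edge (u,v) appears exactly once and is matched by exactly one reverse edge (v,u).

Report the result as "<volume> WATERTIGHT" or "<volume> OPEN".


Per-triangle v0·(v1×v2)/6:
  t1: +4.4069
  t2: +4.3458
  t3: +10.4818
  t4: +11.4447
  t5: +15.8905
  t6: +15.2202
  t7: +7.2464
  t8: +25.1675
  t9: +8.2515
  t10: +14.4104
  t11: +13.8452
  t12: +11.7482
  t13: +13.1801
  t14: +10.5594
Σ = +166.1985 → |volume| = 166.20

Directed edges: 42 total; 6 unmatched, e.g. (1.2,3.55,3)→(-0.69,5.36,0.46) → open.

166.20 OPEN


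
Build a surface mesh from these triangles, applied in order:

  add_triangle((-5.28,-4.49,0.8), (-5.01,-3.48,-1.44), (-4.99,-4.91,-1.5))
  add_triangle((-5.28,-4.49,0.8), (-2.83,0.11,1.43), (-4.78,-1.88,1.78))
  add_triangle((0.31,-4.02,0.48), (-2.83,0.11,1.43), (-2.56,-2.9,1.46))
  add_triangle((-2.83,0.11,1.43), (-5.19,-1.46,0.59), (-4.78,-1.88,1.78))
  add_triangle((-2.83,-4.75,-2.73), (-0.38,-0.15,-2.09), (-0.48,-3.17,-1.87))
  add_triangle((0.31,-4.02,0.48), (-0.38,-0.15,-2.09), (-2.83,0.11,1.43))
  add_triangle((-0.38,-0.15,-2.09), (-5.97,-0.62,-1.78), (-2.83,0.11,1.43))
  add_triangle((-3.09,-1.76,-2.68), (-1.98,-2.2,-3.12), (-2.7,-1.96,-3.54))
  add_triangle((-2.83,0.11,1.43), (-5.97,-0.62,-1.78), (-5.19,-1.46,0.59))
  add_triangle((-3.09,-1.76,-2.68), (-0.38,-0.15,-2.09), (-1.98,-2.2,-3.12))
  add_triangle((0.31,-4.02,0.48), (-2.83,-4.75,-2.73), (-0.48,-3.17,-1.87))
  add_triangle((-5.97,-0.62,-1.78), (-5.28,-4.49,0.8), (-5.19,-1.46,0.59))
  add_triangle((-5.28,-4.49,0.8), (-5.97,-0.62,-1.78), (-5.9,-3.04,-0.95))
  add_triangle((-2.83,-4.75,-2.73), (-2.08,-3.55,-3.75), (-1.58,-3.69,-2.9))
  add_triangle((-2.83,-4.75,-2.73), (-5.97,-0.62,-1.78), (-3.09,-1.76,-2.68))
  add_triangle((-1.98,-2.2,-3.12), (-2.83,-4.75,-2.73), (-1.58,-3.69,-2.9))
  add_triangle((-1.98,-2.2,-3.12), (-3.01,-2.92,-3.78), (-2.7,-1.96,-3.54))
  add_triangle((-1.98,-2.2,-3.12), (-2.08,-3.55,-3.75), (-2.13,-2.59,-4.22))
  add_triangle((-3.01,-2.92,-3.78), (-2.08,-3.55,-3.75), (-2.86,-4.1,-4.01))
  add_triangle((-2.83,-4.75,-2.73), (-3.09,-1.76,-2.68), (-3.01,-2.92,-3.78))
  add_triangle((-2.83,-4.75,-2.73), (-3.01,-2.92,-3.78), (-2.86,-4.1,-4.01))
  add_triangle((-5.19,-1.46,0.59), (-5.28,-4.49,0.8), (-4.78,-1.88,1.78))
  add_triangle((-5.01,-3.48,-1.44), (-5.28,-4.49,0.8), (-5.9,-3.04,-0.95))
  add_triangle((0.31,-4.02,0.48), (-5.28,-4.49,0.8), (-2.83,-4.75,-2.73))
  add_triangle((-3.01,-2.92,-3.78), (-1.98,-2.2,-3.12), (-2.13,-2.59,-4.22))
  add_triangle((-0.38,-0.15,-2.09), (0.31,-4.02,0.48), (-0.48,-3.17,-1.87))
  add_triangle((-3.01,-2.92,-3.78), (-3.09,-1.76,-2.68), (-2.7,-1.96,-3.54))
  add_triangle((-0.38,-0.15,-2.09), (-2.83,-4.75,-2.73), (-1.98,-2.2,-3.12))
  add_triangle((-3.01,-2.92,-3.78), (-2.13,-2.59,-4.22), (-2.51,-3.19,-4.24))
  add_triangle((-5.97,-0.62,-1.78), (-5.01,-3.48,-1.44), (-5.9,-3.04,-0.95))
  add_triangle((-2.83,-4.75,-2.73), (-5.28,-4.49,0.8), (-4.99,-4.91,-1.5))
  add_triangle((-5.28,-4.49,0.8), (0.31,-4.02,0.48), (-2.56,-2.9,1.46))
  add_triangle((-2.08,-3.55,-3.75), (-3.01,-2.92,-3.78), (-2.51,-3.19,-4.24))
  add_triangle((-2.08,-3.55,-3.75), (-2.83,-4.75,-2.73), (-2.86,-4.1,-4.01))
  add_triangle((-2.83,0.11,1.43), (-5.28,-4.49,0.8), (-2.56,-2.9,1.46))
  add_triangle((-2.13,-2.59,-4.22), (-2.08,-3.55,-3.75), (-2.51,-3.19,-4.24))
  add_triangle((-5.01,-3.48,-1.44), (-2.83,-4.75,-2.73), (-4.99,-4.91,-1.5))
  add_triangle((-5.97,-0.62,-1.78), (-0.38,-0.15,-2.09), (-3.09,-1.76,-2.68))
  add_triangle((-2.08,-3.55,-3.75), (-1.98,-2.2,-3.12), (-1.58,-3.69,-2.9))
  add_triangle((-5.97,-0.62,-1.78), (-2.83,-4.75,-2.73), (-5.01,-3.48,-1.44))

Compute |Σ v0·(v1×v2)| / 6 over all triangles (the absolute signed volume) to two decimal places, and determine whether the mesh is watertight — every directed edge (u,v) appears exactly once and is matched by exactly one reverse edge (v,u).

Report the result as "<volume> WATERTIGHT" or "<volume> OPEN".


70.11 WATERTIGHT

Per-triangle v0·(v1×v2)/6:
  t1: +2.8394
  t2: -0.4131
  t3: +0.5861
  t4: +1.4824
  t5: +2.2457
  t6: -4.3634
  t7: +0.5443
  t8: -0.3567
  t9: +2.9427
  t10: +1.0201
  t11: +3.2148
  t12: +6.2071
  t13: +2.5608
  t14: +0.8155
  t15: +5.0969
  t16: -1.3214
  t17: +0.2304
  t18: -0.3183
  t19: +0.4351
  t20: +1.7188
  t21: +0.9686
  t22: +3.1215
  t23: +2.5600
  t24: +12.9940
  t25: -0.0500
  t26: +0.4332
  t27: +0.4897
  t28: +0.6347
  t29: +0.2995
  t30: +2.2529
  t31: +2.7995
  t32: +3.7062
  t33: +0.4052
  t34: +0.6107
  t35: +3.0113
  t36: +0.2474
  t37: +2.1579
  t38: +2.6370
  t39: -0.1338
  t40: +5.7931
Σ = +70.1059 → |volume| = 70.11

Directed edges: 120 total, each appears once with its reverse present → watertight.


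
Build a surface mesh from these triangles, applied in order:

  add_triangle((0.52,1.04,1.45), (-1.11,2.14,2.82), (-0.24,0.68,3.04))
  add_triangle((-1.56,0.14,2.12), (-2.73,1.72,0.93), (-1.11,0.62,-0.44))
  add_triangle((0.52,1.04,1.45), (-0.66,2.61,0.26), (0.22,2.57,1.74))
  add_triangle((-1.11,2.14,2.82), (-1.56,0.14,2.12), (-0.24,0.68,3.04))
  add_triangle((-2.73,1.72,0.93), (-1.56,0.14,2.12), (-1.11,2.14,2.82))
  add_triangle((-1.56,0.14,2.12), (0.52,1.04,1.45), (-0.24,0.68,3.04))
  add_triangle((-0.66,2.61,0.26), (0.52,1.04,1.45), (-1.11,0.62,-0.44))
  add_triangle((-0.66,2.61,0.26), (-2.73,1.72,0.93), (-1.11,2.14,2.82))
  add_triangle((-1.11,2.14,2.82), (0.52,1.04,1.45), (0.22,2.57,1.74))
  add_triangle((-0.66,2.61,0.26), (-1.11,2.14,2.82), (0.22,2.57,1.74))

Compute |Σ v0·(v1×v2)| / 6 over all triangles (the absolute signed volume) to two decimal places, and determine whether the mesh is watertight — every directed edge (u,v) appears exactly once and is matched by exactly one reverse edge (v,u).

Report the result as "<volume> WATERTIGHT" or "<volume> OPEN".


8.02 OPEN

Per-triangle v0·(v1×v2)/6:
  t1: +0.8069
  t2: +0.3711
  t3: -0.0040
  t4: +1.2152
  t5: +1.9778
  t6: -0.3975
  t7: -0.3874
  t8: +2.4148
  t9: +0.6663
  t10: +1.3536
Σ = +8.0167 → |volume| = 8.02

Directed edges: 30 total; 6 unmatched, e.g. (-2.73,1.72,0.93)→(-1.11,0.62,-0.44) → open.


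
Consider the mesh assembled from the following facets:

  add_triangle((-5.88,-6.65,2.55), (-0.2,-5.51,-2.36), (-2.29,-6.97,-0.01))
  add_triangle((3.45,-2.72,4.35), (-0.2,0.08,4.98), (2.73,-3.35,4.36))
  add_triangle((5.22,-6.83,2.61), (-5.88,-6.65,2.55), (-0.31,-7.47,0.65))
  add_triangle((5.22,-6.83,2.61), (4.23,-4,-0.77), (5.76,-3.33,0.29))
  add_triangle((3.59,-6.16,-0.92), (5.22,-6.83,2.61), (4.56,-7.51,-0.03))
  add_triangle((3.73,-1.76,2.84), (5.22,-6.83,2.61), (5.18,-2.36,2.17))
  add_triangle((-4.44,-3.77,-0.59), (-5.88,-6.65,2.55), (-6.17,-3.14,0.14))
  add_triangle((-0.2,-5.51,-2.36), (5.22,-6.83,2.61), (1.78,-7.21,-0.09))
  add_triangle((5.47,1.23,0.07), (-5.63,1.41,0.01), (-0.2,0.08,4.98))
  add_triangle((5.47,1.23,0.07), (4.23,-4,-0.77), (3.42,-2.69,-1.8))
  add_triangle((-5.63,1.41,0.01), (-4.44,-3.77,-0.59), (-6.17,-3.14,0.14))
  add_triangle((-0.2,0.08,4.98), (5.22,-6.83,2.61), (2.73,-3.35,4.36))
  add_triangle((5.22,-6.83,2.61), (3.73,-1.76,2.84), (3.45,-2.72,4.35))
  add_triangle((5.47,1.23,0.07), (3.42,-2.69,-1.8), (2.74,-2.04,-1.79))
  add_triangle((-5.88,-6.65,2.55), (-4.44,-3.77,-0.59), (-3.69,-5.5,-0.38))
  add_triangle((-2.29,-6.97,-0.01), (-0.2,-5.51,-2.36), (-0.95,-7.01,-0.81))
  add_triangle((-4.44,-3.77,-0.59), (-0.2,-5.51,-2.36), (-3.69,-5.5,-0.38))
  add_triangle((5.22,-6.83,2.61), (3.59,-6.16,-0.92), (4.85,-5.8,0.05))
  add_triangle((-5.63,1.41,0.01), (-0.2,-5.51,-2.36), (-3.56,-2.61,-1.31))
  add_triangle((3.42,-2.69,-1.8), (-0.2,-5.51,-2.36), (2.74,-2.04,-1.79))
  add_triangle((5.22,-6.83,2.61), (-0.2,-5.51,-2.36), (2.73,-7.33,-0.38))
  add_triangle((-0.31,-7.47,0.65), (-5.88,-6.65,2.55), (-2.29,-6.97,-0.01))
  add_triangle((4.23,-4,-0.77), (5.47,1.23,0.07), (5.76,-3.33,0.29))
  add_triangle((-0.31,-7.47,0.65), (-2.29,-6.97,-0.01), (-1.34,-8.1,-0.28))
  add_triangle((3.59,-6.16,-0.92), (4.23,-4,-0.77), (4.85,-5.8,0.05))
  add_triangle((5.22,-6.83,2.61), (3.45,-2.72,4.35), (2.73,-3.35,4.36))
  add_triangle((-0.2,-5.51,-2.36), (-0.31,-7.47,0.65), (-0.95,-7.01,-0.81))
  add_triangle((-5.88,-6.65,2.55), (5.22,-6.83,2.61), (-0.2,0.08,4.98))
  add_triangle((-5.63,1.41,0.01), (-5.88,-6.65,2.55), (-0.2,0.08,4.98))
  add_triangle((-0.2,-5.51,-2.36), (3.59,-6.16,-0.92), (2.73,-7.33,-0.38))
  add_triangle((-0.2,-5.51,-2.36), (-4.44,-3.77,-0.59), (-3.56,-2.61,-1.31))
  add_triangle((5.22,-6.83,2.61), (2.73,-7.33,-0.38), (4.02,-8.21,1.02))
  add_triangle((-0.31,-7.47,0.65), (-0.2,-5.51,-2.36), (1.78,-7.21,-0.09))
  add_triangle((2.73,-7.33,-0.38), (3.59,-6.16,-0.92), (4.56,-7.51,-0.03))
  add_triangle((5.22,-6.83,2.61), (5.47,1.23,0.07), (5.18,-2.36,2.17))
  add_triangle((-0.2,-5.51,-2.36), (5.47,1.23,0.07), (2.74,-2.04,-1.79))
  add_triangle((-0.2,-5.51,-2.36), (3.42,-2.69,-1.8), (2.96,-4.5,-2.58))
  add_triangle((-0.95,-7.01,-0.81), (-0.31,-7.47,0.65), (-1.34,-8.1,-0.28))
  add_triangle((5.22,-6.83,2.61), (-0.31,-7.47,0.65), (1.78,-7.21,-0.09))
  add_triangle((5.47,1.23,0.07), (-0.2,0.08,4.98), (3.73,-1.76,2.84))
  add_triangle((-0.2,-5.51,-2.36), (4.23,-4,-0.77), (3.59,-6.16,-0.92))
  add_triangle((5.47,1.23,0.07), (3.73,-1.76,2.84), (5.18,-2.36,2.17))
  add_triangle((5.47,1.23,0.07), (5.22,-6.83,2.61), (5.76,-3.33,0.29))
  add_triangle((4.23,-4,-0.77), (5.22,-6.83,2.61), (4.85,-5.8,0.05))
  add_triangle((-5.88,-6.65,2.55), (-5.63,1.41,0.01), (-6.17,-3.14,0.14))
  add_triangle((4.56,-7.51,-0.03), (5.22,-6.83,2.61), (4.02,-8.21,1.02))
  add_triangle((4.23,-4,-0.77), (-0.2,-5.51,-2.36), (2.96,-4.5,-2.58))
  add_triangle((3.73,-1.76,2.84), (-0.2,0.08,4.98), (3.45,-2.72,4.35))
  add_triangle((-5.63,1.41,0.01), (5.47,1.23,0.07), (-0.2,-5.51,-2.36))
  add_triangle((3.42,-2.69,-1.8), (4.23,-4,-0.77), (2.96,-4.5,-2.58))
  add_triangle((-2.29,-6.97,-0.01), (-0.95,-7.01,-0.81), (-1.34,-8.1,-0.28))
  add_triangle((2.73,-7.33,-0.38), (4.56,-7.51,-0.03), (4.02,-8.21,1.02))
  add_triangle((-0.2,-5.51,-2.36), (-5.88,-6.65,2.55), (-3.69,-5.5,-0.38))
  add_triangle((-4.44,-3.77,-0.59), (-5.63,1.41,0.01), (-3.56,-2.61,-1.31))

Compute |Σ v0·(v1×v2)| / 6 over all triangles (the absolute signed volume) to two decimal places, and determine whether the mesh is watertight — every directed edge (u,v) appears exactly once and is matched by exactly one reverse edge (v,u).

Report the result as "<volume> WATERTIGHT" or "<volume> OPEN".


342.33 WATERTIGHT

Per-triangle v0·(v1×v2)/6:
  t1: +5.3084
  t2: +3.5621
  t3: +27.5708
  t4: +7.1002
  t5: +0.7063
  t6: +4.8875
  t7: +6.3515
  t8: +4.6761
  t9: +12.1461
  t10: +5.7235
  t11: +3.2196
  t12: +1.4546
  t13: +5.6045
  t14: +1.2906
  t15: +5.6994
  t16: +2.2008
  t17: +4.5229
  t18: +4.3118
  t19: +0.8878
  t20: +1.2856
  t21: +1.3733
  t22: +9.2118
  t23: +4.4514
  t24: +1.6826
  t25: +2.0466
  t26: +4.1677
  t27: +2.3806
  t28: +62.5250
  t29: +38.0247
  t30: +4.9363
  t31: +4.0201
  t32: -1.2420
  t33: +7.3247
  t34: +1.8625
  t35: +7.1779
  t36: -3.3844
  t37: -0.2499
  t38: +0.9666
  t39: +10.1332
  t40: +12.1227
  t41: +3.6009
  t42: +3.9887
  t43: +9.1456
  t44: +1.8008
  t45: +10.1812
  t46: +4.5994
  t47: +5.3275
  t48: +3.4691
  t49: +5.3424
  t50: +2.1949
  t51: +0.8059
  t52: +2.6911
  t53: +7.0727
  t54: +4.0655
Σ = +342.3273 → |volume| = 342.33

Directed edges: 162 total, each appears once with its reverse present → watertight.


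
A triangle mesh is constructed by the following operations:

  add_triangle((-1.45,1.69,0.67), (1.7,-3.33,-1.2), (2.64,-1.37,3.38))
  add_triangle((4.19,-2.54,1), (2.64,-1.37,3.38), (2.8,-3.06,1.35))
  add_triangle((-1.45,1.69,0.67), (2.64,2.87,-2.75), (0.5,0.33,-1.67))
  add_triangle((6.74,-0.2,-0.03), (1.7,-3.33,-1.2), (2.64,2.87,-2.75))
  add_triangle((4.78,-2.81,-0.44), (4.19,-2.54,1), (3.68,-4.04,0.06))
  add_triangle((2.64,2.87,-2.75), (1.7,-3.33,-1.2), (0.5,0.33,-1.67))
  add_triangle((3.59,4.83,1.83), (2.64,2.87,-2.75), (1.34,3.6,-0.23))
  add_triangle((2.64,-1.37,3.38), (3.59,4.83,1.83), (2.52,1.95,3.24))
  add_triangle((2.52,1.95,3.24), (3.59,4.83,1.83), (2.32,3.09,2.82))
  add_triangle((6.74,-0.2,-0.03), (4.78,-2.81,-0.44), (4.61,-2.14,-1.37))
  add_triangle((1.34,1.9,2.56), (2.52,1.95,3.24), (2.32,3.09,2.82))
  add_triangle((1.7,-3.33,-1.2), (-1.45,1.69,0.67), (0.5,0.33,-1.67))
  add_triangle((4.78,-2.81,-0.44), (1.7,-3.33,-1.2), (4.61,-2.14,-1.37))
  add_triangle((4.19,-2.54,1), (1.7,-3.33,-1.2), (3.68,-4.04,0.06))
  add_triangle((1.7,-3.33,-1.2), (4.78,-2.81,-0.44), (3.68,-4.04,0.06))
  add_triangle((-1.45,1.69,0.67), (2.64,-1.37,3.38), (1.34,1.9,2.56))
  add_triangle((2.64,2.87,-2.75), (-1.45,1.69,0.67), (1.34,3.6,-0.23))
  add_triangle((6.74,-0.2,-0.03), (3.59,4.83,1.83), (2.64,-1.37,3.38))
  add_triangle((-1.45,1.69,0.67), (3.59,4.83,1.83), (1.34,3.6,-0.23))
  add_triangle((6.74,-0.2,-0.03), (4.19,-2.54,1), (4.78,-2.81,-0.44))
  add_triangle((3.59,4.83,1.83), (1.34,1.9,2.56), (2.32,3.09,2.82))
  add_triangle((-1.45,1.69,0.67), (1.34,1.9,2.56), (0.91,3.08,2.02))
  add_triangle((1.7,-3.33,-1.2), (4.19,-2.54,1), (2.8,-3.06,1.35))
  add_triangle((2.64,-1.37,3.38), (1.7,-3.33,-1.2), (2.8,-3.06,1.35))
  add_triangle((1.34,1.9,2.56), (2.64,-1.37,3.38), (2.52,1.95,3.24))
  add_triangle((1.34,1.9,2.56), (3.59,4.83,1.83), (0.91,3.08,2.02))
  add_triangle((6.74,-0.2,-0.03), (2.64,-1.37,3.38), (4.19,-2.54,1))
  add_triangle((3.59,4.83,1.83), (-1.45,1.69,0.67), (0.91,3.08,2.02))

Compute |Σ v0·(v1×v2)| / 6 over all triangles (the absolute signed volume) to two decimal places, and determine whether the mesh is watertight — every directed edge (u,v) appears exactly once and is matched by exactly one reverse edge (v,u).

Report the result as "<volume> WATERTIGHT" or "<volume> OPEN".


93.53 OPEN

Per-triangle v0·(v1×v2)/6:
  t1: +1.3282
  t2: +2.7264
  t3: +1.7305
  t4: +14.0371
  t5: +2.0473
  t6: +2.6719
  t7: +4.7767
  t8: +4.0054
  t9: +1.3745
  t10: +3.1025
  t11: +0.5143
  t12: +0.5604
  t13: +2.2297
  t14: -0.7147
  t15: +2.3005
  t16: +2.5368
  t17: +2.4681
  t18: +21.4870
  t19: +3.5043
  t20: +4.1894
  t21: +0.1304
  t22: +1.1395
  t23: +2.6227
  t24: +0.0196
  t25: +1.1948
  t26: +1.9935
  t27: +7.7258
  t28: +1.8253
Σ = +93.5277 → |volume| = 93.53

Directed edges: 84 total; 6 unmatched, e.g. (6.74,-0.2,-0.03)→(1.7,-3.33,-1.2) → open.
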